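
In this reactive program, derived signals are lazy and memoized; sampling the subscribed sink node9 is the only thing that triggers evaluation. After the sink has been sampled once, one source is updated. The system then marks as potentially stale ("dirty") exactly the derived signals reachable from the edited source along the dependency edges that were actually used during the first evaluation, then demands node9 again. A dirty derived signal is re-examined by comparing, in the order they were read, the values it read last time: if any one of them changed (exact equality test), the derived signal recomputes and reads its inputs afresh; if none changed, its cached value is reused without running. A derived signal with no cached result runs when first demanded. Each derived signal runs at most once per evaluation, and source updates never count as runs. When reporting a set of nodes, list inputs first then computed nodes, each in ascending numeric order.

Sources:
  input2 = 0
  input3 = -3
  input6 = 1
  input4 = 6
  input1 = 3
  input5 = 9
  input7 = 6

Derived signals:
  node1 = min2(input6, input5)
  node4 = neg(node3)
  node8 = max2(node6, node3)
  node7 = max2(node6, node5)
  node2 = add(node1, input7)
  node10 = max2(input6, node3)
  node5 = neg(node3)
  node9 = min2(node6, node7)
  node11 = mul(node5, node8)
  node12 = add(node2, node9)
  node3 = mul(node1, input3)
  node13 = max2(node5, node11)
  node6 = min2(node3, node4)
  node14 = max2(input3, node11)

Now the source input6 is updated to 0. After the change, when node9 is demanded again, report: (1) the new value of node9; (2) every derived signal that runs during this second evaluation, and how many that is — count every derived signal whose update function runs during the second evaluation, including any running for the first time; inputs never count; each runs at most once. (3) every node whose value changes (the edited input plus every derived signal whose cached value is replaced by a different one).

Demanding node9 again yields 0.
7 derived signals run: node1, node3, node4, node5, node6, node7, node9.
The nodes whose values change: input6, node1, node3, node4, node5, node6, node7, node9.

First demand of the output computes:
  node1 = min2(1, 9) = 1
  node3 = mul(1, -3) = -3
  node4 = neg(-3) = 3
  node5 = neg(-3) = 3
  node6 = min2(-3, 3) = -3
  node7 = max2(-3, 3) = 3
  node9 = min2(-3, 3) = -3

After the edit, cleaning proceeds:
  node1: a read changed (input6 1->0) — executes, giving 0.
  node3: a read changed (node1 1->0) — executes, giving 0.
  node4: a read changed (node3 -3->0) — executes, giving 0.
  node5: a read changed (node3 -3->0) — executes, giving 0.
  node6: a read changed (node3 -3->0; node4 3->0) — executes, giving 0.
  node7: a read changed (node6 -3->0; node5 3->0) — executes, giving 0.
  node9: a read changed (node6 -3->0; node7 3->0) — executes, giving 0.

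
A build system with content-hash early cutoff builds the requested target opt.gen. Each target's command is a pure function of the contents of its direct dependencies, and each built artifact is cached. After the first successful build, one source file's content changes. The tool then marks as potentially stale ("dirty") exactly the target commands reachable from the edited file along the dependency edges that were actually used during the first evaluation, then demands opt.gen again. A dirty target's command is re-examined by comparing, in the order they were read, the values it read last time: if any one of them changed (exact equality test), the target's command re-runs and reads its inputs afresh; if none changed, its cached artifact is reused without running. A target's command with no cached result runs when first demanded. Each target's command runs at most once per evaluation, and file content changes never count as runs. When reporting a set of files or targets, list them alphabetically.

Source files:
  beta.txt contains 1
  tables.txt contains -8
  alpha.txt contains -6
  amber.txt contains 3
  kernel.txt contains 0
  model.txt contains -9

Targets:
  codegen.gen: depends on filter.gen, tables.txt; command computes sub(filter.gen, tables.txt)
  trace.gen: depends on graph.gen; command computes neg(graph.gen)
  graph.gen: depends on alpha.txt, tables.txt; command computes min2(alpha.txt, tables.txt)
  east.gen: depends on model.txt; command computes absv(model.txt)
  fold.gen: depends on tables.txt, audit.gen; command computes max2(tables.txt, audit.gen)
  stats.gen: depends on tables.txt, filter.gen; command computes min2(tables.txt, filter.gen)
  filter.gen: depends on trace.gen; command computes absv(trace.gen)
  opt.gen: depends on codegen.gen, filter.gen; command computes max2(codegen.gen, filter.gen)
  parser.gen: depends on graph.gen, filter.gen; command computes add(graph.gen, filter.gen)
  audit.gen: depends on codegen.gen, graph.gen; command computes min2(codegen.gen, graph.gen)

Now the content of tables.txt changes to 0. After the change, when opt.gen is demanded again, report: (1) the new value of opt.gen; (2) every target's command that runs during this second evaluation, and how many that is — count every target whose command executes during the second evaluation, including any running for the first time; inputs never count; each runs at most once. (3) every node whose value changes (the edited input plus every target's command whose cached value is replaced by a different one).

First evaluation (everything demanded from the output):
  graph.gen = min2(-6, -8) = -8
  trace.gen = neg(-8) = 8
  filter.gen = absv(8) = 8
  codegen.gen = sub(8, -8) = 16
  opt.gen = max2(16, 8) = 16

Propagation after the edit:
  graph.gen: runs — tables.txt -8->0; result -6.
  trace.gen: runs — graph.gen -8->-6; result 6.
  filter.gen: runs — trace.gen 8->6; result 6.
  codegen.gen: runs — filter.gen 8->6; tables.txt -8->0; result 6.
  opt.gen: runs — codegen.gen 16->6; filter.gen 8->6; result 6.

New value of opt.gen: 6.
Target commands that run: codegen.gen, filter.gen, graph.gen, opt.gen, trace.gen — 5 in total.
Values that change: codegen.gen, filter.gen, graph.gen, opt.gen, tables.txt, trace.gen.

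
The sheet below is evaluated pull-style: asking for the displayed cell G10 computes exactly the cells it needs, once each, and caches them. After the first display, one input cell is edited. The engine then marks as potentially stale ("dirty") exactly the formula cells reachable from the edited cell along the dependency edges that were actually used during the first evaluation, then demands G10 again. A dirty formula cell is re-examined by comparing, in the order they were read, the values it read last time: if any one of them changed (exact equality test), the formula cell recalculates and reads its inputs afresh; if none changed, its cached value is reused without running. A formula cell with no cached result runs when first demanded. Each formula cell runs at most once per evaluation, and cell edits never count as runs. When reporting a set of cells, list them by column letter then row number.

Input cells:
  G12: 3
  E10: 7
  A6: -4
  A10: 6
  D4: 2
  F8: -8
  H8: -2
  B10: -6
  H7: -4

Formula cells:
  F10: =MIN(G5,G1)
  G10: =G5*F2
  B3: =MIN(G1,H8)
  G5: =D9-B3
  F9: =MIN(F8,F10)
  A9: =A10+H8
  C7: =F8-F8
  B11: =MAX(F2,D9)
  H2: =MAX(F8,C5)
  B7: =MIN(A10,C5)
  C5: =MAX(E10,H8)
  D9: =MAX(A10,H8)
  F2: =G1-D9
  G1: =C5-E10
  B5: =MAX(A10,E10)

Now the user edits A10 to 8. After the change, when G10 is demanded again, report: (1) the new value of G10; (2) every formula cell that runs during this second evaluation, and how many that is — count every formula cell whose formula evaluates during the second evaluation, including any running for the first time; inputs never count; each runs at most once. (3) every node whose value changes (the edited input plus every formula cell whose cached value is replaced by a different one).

Demanding G10 again yields -80.
4 formula cells run: D9, F2, G5, G10.
The nodes whose values change: A10, D9, F2, G5, G10.

First demand of the output computes:
  C5 = MAX(7, -2) = 7
  D9 = MAX(6, -2) = 6
  G1 = 7 - 7 = 0
  B3 = MIN(0, -2) = -2
  F2 = 0 - 6 = -6
  G5 = 6 - -2 = 8
  G10 = 8 * -6 = -48

After the edit, cleaning proceeds:
  D9: a read changed (A10 6->8) — executes, giving 8.
  F2: a read changed (D9 6->8) — executes, giving -8.
  G5: a read changed (D9 6->8) — executes, giving 10.
  G10: a read changed (G5 8->10; F2 -6->-8) — executes, giving -80.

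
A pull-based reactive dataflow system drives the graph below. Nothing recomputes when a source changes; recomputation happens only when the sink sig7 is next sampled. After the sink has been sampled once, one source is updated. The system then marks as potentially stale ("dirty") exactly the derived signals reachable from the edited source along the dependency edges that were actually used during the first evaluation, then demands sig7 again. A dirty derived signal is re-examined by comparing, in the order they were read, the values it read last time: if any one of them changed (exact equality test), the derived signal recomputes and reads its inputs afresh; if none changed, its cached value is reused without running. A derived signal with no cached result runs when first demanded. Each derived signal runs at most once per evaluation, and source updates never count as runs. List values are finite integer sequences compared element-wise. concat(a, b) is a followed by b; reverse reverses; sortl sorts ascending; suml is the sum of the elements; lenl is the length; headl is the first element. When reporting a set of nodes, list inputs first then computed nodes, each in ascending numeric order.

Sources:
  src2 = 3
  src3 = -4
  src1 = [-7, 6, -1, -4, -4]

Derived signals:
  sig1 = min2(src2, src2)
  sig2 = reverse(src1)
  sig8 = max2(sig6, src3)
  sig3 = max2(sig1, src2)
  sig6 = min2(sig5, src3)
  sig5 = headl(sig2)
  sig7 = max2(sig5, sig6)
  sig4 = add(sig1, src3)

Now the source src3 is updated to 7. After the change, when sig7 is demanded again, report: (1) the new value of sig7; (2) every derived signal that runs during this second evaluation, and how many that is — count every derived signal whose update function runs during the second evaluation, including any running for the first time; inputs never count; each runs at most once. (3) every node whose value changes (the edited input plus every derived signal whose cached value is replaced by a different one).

New value of sig7: -4.
Derived signals that run: sig6 — 1 in total.
Values that change: src3.
Key observation: the change is absorbed at sig6 — it re-runs but produces the same value, and the output's value is unchanged.

First evaluation (everything demanded from the output):
  sig2 = reverse([-7, 6, -1, -4, -4]) = [-4, -4, -1, 6, -7]
  sig5 = headl([-4, -4, -1, 6, -7]) = -4
  sig6 = min2(-4, -4) = -4
  sig7 = max2(-4, -4) = -4

Propagation after the edit:
  sig6: runs — src3 -4->7; result -4 (same value as before).
  sig7: checked — values it read are unchanged (sig5 unchanged, sig6 unchanged); reused cached -4 without running.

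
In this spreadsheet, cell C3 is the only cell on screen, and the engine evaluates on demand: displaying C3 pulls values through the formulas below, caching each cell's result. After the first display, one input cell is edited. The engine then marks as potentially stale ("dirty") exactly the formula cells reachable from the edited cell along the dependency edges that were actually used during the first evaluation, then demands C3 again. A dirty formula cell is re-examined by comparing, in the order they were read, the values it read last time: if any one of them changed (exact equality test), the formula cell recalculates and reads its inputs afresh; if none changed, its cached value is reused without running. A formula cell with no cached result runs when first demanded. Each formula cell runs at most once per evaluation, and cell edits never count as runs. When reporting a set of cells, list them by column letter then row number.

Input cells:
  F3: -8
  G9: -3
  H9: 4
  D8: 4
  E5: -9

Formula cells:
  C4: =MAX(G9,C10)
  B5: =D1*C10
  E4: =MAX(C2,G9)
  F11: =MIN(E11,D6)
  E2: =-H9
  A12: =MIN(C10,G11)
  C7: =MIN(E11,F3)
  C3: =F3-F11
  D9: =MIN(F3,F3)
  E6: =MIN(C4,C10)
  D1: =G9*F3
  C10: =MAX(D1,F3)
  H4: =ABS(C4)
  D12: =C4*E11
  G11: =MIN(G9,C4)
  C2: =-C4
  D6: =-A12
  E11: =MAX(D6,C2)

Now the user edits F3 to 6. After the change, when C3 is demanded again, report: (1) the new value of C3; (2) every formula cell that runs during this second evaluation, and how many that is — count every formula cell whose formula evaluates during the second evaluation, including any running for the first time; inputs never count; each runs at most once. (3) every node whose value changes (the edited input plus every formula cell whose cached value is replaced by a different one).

C3 now evaluates to 3.
Run set: A12, C2, C3, C4, C10, D1, E11, G11 (8 run).
Changed values: C2, C3, C4, C10, D1, F3.
The important point: at D6 every value read last time is unchanged, so the dirty flag clears without a run.

Initial pass — values computed on the first demand:
  D1 = -3 * -8 = 24
  C10 = MAX(24, -8) = 24
  C4 = MAX(-3, 24) = 24
  C2 = -(24) = -24
  G11 = MIN(-3, 24) = -3
  A12 = MIN(24, -3) = -3
  D6 = -(-3) = 3
  E11 = MAX(3, -24) = 3
  F11 = MIN(3, 3) = 3
  C3 = -8 - 3 = -11

Second demand — change propagation:
  D1: re-runs because F3 -8->6; new result -18.
  C10: re-runs because D1 24->-18; F3 -8->6; new result 6.
  C4: re-runs because C10 24->6; new result 6.
  C2: re-runs because C4 24->6; new result -6.
  G11: re-runs because C4 24->6; new result -3 (unchanged).
  A12: re-runs because C10 24->6; new result -3 (unchanged).
  D6: re-examined; everything it read last time is the same (A12 unchanged) — cache 3 kept, no run.
  E11: re-runs because C2 -24->-6; new result 3 (unchanged).
  F11: re-examined; everything it read last time is the same (E11 unchanged, D6 unchanged) — cache 3 kept, no run.
  C3: re-runs because F3 -8->6; new result 3.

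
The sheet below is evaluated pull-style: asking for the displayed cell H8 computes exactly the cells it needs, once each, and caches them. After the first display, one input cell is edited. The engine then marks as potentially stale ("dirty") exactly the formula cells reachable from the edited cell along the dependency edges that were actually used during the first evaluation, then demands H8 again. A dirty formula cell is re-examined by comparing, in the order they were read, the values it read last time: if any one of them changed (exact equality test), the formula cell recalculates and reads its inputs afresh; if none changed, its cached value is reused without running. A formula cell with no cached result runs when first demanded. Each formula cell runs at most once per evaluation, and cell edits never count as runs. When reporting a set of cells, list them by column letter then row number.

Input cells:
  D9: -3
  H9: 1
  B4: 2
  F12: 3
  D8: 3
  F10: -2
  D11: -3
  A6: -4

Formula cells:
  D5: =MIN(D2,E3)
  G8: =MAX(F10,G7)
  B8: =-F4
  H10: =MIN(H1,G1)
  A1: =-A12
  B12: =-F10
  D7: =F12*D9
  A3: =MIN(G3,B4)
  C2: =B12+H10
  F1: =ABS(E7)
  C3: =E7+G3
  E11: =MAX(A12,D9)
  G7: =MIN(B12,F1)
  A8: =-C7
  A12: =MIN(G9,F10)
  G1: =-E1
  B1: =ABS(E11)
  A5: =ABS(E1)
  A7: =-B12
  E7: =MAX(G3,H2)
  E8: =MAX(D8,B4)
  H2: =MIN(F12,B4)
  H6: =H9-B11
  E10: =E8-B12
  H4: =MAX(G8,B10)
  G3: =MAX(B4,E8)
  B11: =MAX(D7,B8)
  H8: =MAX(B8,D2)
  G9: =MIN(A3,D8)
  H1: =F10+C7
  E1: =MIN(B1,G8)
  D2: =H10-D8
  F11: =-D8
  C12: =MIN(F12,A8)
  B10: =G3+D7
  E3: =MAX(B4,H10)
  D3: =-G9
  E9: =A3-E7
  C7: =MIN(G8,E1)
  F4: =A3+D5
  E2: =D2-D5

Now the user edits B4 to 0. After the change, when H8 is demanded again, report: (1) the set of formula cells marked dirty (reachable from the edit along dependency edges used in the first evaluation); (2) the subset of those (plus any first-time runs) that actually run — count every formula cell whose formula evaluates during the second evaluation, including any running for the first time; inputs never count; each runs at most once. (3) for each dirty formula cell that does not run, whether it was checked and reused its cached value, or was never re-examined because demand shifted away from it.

First demand of the output computes:
  B12 = -(-2) = 2
  E8 = MAX(3, 2) = 3
  G3 = MAX(2, 3) = 3
  A3 = MIN(3, 2) = 2
  G9 = MIN(2, 3) = 2
  A12 = MIN(2, -2) = -2
  E11 = MAX(-2, -3) = -2
  B1 = ABS(-2) = 2
  H2 = MIN(3, 2) = 2
  E7 = MAX(3, 2) = 3
  F1 = ABS(3) = 3
  G7 = MIN(2, 3) = 2
  G8 = MAX(-2, 2) = 2
  E1 = MIN(2, 2) = 2
  C7 = MIN(2, 2) = 2
  G1 = -(2) = -2
  H1 = -2 + 2 = 0
  H10 = MIN(0, -2) = -2
  D2 = -2 - 3 = -5
  E3 = MAX(2, -2) = 2
  D5 = MIN(-5, 2) = -5
  F4 = 2 + -5 = -3
  B8 = -(-3) = 3
  H8 = MAX(3, -5) = 3

After the edit, cleaning proceeds:
  E8: a read changed (B4 2->0) — executes, giving 3 — identical to its old value.
  G3: a read changed (B4 2->0) — executes, giving 3 — identical to its old value.
  A3: a read changed (B4 2->0) — executes, giving 0.
  G9: a read changed (A3 2->0) — executes, giving 0.
  A12: a read changed (G9 2->0) — executes, giving -2 — identical to its old value.
  E11: dirty, but its reads are unchanged (A12 unchanged, D9 unchanged); cached -2 stands.
  B1: dirty, but its reads are unchanged (E11 unchanged); cached 2 stands.
  H2: a read changed (B4 2->0) — executes, giving 0.
  E7: a read changed (H2 2->0) — executes, giving 3 — identical to its old value.
  F1: dirty, but its reads are unchanged (E7 unchanged); cached 3 stands.
  G7: dirty, but its reads are unchanged (B12 unchanged, F1 unchanged); cached 2 stands.
  G8: dirty, but its reads are unchanged (F10 unchanged, G7 unchanged); cached 2 stands.
  E1: dirty, but its reads are unchanged (B1 unchanged, G8 unchanged); cached 2 stands.
  C7: dirty, but its reads are unchanged (G8 unchanged, E1 unchanged); cached 2 stands.
  G1: dirty, but its reads are unchanged (E1 unchanged); cached -2 stands.
  H1: dirty, but its reads are unchanged (F10 unchanged, C7 unchanged); cached 0 stands.
  H10: dirty, but its reads are unchanged (H1 unchanged, G1 unchanged); cached -2 stands.
  D2: dirty, but its reads are unchanged (H10 unchanged, D8 unchanged); cached -5 stands.
  E3: a read changed (B4 2->0) — executes, giving 0.
  D5: a read changed (E3 2->0) — executes, giving -5 — identical to its old value.
  F4: a read changed (A3 2->0) — executes, giving -5.
  B8: a read changed (F4 -3->-5) — executes, giving 5.
  H8: a read changed (B8 3->5) — executes, giving 5.

Note where the cutoff bites: E11 is checked, finds nothing changed, and keeps its cache.

The edit dirties: A3, A12, B1, B8, C7, D2, D5, E1, E3, E7, E8, E11, F1, F4, G1, G3, G7, G8, G9, H1, H2, H8, H10.
12 formula cells run: A3, A12, B8, D5, E3, E7, E8, F4, G3, G9, H2, H8.
Cache hits after checking: B1, C7, D2, E1, E11, F1, G1, G7, G8, H1, H10.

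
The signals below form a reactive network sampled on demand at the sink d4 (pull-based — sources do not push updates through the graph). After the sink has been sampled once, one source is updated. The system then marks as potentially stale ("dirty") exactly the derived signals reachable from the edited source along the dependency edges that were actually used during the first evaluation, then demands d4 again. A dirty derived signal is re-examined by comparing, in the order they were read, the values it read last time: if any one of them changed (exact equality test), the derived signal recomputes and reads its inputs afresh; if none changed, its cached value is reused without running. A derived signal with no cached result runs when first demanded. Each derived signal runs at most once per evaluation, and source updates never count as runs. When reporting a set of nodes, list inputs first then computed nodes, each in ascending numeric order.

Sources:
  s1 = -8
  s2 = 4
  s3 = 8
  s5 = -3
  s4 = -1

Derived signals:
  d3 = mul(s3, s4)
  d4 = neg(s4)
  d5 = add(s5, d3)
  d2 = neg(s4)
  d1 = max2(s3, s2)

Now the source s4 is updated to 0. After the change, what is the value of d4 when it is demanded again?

d4 now evaluates to 0.

Initial pass — values computed on the first demand:
  d4 = neg(-1) = 1

Second demand — change propagation:
  d4: re-runs because s4 -1->0; new result 0.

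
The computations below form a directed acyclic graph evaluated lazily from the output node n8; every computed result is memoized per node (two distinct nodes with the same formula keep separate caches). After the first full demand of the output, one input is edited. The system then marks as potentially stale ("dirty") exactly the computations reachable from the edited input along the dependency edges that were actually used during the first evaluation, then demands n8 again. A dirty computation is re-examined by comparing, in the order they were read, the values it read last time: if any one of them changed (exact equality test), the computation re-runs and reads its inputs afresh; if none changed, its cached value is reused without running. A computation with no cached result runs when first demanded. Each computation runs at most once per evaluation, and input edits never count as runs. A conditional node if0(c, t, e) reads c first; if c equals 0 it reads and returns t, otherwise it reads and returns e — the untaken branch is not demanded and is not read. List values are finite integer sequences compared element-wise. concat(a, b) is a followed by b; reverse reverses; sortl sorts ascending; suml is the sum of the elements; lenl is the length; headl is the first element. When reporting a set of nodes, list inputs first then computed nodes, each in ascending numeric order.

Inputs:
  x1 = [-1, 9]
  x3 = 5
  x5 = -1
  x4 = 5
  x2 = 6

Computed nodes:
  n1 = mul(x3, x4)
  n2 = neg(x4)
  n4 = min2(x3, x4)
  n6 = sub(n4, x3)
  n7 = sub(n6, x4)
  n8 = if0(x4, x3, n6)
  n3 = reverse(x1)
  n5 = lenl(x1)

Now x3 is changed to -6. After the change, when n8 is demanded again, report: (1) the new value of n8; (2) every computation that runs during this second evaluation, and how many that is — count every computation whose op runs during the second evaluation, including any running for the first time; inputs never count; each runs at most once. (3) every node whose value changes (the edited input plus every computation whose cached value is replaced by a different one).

Demanding n8 again yields 0.
2 computations run: n4, n6.
The nodes whose values change: x3, n4.
Note the absorption at n6: it re-runs yet its value is the same, leaving the output's value untouched.

First demand of the output computes:
  n4 = min2(5, 5) = 5
  n6 = sub(5, 5) = 0
  n8 = if0(x4=5 -> else branch n6) = 0

After the edit, cleaning proceeds:
  n4: a read changed (x3 5->-6) — executes, giving -6.
  n6: a read changed (n4 5->-6; x3 5->-6) — executes, giving 0 — identical to its old value.
  n8: dirty, but its reads are unchanged (x4 unchanged, n6 unchanged); cached 0 stands.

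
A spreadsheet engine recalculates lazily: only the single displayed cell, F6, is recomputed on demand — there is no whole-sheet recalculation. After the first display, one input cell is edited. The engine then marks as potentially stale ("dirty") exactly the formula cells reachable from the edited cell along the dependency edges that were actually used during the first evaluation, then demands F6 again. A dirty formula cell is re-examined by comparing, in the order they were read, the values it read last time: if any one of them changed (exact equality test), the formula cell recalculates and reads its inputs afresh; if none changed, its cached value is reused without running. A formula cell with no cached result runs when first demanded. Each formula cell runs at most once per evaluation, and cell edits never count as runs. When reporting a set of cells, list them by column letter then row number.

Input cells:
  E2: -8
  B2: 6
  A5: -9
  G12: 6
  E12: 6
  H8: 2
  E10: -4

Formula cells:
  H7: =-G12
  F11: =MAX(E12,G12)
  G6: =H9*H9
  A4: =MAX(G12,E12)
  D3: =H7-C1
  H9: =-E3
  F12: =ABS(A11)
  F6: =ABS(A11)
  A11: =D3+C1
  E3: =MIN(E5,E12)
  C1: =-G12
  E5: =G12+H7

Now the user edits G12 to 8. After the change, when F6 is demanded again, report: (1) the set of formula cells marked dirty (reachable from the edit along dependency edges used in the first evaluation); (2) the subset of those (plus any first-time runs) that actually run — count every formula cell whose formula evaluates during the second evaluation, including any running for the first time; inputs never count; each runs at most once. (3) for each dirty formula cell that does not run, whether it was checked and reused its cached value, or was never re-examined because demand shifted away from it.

First evaluation (everything demanded from the output):
  C1 = -(6) = -6
  H7 = -(6) = -6
  D3 = -6 - -6 = 0
  A11 = 0 + -6 = -6
  F6 = ABS(-6) = 6

Propagation after the edit:
  C1: runs — G12 6->8; result -8.
  H7: runs — G12 6->8; result -8.
  D3: runs — H7 -6->-8; C1 -6->-8; result 0 (same value as before).
  A11: runs — C1 -6->-8; result -8.
  F6: runs — A11 -6->-8; result 8.

Marked dirty: A11, C1, D3, F6, H7.
Formula cells that run: A11, C1, D3, F6, H7 — 5 in total.
Every dirty formula cell ran.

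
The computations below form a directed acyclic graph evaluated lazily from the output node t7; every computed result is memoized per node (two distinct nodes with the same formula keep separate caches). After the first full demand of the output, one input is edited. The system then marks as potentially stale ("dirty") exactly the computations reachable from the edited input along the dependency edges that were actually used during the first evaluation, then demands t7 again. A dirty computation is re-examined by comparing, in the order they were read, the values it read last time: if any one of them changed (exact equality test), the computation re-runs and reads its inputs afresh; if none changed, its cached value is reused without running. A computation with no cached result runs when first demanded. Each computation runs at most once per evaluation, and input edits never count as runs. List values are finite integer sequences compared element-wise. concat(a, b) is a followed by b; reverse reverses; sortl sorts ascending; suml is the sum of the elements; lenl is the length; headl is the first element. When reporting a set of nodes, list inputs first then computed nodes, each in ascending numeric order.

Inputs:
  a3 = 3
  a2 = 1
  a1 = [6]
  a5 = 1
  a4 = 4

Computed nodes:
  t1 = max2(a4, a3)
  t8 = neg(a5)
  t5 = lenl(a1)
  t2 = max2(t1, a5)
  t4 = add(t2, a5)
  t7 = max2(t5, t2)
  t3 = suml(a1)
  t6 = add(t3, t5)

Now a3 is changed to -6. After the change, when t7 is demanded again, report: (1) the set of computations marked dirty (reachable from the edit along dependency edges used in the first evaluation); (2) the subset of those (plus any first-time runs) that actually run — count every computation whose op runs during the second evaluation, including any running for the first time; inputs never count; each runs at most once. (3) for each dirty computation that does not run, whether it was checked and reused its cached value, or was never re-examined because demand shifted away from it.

The edit dirties: t1, t2, t7.
1 computations run: t1.
Cache hits after checking: t2, t7.
Note the absorption at t1: it re-runs yet its value is the same, leaving the output's value untouched.

First demand of the output computes:
  t1 = max2(4, 3) = 4
  t2 = max2(4, 1) = 4
  t5 = lenl([6]) = 1
  t7 = max2(1, 4) = 4

After the edit, cleaning proceeds:
  t1: a read changed (a3 3->-6) — executes, giving 4 — identical to its old value.
  t2: dirty, but its reads are unchanged (t1 unchanged, a5 unchanged); cached 4 stands.
  t7: dirty, but its reads are unchanged (t5 unchanged, t2 unchanged); cached 4 stands.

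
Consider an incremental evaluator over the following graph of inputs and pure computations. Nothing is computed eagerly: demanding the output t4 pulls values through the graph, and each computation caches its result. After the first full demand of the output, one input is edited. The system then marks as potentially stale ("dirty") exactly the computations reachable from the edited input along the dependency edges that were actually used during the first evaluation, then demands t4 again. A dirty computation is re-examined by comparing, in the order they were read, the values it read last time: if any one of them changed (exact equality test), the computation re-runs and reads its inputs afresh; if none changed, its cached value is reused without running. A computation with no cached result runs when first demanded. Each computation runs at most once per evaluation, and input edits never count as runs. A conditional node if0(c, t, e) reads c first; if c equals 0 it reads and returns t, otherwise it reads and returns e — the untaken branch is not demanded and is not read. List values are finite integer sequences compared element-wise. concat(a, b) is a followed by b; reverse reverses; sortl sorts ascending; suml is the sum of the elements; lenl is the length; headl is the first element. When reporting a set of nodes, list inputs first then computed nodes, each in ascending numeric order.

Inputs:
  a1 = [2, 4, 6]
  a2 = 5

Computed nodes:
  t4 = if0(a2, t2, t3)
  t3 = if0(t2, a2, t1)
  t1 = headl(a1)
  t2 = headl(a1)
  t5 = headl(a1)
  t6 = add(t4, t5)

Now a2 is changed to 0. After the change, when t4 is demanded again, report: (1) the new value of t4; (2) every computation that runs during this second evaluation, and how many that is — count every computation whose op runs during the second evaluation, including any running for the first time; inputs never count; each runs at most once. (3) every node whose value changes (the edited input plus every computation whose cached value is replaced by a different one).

Initial pass — values computed on the first demand:
  t1 = headl([2, 4, 6]) = 2
  t2 = headl([2, 4, 6]) = 2
  t3 = if0(t2=2 -> else branch t1) = 2
  t4 = if0(a2=5 -> else branch t3) = 2

Second demand — change propagation:
  t4: re-runs because a2 5->0; new result 2 (unchanged).

t4 now evaluates to 2.
Run set: t4 (1 run).
Changed values: a2.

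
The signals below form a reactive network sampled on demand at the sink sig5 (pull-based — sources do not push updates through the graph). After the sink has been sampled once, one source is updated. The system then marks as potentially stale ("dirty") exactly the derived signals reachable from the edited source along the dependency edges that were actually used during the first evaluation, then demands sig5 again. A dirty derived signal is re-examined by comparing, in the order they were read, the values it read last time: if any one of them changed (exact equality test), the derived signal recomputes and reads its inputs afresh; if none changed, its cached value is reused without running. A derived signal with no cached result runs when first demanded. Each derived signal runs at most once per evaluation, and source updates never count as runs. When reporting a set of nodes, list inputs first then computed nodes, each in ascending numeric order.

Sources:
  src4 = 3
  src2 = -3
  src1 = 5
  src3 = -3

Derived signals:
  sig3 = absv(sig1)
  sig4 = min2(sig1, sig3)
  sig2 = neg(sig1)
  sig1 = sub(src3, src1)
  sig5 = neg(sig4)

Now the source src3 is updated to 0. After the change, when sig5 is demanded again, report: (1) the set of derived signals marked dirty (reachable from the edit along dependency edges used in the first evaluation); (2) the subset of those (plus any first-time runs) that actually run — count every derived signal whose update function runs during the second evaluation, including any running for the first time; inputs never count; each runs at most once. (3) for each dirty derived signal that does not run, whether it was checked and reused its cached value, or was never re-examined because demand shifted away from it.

Dirty set: sig1, sig3, sig4, sig5.
Run set: sig1, sig3, sig4, sig5 (4 run).
All dirty derived signals ended up running.

Initial pass — values computed on the first demand:
  sig1 = sub(-3, 5) = -8
  sig3 = absv(-8) = 8
  sig4 = min2(-8, 8) = -8
  sig5 = neg(-8) = 8

Second demand — change propagation:
  sig1: re-runs because src3 -3->0; new result -5.
  sig3: re-runs because sig1 -8->-5; new result 5.
  sig4: re-runs because sig1 -8->-5; sig3 8->5; new result -5.
  sig5: re-runs because sig4 -8->-5; new result 5.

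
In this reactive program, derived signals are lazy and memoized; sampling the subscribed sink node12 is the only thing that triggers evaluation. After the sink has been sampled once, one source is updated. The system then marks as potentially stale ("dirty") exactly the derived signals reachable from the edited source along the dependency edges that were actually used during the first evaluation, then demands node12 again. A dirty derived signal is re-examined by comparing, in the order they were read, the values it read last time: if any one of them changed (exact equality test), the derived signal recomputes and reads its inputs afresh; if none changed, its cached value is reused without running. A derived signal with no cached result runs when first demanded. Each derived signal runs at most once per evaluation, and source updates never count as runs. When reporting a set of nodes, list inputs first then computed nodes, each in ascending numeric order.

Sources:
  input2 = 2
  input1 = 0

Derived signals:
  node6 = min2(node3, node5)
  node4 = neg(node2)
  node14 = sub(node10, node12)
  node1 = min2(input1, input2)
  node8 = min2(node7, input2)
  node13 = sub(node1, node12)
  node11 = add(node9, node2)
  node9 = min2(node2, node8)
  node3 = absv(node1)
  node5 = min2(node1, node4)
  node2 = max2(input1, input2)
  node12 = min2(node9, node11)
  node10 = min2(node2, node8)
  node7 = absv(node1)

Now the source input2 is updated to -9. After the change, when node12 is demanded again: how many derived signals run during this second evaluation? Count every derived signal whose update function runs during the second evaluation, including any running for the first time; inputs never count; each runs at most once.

First demand of the output computes:
  node1 = min2(0, 2) = 0
  node2 = max2(0, 2) = 2
  node7 = absv(0) = 0
  node8 = min2(0, 2) = 0
  node9 = min2(2, 0) = 0
  node11 = add(0, 2) = 2
  node12 = min2(0, 2) = 0

After the edit, cleaning proceeds:
  node1: a read changed (input2 2->-9) — executes, giving -9.
  node2: a read changed (input2 2->-9) — executes, giving 0.
  node7: a read changed (node1 0->-9) — executes, giving 9.
  node8: a read changed (node7 0->9; input2 2->-9) — executes, giving -9.
  node9: a read changed (node2 2->0; node8 0->-9) — executes, giving -9.
  node11: a read changed (node9 0->-9; node2 2->0) — executes, giving -9.
  node12: a read changed (node9 0->-9; node11 2->-9) — executes, giving -9.

7 derived signals run: node1, node2, node7, node8, node9, node11, node12.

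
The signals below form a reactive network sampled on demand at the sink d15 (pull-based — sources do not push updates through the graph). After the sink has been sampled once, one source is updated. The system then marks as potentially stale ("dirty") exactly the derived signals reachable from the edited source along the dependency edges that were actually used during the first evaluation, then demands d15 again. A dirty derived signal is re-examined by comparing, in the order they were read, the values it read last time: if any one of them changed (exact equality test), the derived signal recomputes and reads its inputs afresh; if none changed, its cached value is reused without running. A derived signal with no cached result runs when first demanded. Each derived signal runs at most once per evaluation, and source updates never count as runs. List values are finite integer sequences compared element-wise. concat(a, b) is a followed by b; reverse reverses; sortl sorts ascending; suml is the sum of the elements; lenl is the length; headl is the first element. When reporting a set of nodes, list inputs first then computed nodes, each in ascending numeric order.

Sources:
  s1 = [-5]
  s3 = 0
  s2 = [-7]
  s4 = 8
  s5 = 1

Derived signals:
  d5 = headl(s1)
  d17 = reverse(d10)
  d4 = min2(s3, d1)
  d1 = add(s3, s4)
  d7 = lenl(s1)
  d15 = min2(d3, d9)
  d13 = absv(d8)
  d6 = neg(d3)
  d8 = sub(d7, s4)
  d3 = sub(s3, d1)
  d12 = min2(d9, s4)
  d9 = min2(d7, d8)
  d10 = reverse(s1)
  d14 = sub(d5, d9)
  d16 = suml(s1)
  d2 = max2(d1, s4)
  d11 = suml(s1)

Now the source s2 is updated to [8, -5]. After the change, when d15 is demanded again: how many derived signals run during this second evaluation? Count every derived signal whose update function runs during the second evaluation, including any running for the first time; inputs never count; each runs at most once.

Run set: none (0 run).
The important point: nothing the output needs ever reads s2, so the edit is invisible to it.

Initial pass — values computed on the first demand:
  d1 = add(0, 8) = 8
  d3 = sub(0, 8) = -8
  d7 = lenl([-5]) = 1
  d8 = sub(1, 8) = -7
  d9 = min2(1, -7) = -7
  d15 = min2(-8, -7) = -8

Second demand — change propagation:
  no demanded computation ever read s2, so the edit dirties nothing and nothing runs.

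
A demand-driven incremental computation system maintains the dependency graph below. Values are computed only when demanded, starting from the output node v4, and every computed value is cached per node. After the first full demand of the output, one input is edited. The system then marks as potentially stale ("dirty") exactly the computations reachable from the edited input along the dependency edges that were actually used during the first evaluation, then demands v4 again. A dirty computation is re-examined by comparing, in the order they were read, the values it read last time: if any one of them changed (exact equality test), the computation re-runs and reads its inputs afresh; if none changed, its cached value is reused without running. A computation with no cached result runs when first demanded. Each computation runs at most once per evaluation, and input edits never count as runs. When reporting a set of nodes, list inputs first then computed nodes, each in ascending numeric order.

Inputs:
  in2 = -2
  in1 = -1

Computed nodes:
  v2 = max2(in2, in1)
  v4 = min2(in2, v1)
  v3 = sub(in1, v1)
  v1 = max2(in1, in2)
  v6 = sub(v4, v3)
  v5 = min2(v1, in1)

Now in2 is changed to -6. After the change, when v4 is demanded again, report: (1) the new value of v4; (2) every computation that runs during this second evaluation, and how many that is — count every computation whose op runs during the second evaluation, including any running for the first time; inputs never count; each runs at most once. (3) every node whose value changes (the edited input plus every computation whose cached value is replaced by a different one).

New value of v4: -6.
Computations that run: v1, v4 — 2 in total.
Values that change: in2, v4.

First evaluation (everything demanded from the output):
  v1 = max2(-1, -2) = -1
  v4 = min2(-2, -1) = -2

Propagation after the edit:
  v1: runs — in2 -2->-6; result -1 (same value as before).
  v4: runs — in2 -2->-6; result -6.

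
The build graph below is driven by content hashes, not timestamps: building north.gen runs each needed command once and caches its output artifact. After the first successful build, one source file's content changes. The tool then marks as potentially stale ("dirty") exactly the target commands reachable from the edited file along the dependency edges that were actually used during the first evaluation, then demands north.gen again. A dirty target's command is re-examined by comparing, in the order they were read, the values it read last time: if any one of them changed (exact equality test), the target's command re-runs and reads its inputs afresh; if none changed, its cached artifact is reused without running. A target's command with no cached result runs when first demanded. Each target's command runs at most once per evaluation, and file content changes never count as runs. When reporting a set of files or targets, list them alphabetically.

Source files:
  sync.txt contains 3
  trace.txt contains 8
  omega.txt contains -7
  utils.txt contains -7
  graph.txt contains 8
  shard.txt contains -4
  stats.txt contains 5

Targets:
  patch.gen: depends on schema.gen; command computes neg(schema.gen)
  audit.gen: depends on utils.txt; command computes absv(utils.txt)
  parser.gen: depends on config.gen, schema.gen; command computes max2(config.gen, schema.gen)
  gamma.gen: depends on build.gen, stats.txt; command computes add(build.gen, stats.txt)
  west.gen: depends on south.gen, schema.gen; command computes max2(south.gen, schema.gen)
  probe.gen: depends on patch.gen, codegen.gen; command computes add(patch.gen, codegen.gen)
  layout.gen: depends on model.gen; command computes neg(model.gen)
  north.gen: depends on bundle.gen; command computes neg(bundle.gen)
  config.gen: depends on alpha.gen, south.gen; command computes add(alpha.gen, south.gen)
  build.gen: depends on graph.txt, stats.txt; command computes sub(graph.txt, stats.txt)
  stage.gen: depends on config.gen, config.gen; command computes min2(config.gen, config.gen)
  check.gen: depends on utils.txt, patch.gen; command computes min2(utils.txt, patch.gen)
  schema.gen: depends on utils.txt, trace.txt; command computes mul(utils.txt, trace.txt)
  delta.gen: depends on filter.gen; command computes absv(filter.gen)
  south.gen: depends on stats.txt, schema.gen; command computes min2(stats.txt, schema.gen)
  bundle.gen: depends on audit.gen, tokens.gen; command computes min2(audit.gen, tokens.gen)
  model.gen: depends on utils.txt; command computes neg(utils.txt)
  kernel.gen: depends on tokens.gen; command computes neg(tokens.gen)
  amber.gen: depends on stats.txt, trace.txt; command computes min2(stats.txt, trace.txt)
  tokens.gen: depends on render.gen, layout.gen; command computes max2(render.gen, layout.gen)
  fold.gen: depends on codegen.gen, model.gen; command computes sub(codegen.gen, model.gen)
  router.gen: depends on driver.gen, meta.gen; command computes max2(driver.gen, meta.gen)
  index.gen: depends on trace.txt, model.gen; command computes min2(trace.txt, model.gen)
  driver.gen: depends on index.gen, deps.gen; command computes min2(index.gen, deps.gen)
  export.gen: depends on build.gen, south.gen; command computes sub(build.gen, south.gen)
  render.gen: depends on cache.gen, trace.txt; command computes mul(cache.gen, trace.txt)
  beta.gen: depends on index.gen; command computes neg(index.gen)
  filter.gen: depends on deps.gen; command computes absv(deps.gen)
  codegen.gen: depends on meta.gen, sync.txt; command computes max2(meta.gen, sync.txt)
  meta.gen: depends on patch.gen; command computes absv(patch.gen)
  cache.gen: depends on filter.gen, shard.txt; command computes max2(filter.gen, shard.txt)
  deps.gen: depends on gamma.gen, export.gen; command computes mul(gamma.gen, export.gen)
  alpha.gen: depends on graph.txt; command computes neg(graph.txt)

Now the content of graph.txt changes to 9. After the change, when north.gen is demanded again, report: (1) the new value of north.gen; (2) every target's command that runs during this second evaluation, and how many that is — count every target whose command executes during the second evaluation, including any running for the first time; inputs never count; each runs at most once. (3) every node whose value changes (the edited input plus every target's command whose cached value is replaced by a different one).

Initial pass — values computed on the first demand:
  audit.gen = absv(-7) = 7
  build.gen = sub(8, 5) = 3
  gamma.gen = add(3, 5) = 8
  model.gen = neg(-7) = 7
  layout.gen = neg(7) = -7
  schema.gen = mul(-7, 8) = -56
  south.gen = min2(5, -56) = -56
  export.gen = sub(3, -56) = 59
  deps.gen = mul(8, 59) = 472
  filter.gen = absv(472) = 472
  cache.gen = max2(472, -4) = 472
  render.gen = mul(472, 8) = 3776
  tokens.gen = max2(3776, -7) = 3776
  bundle.gen = min2(7, 3776) = 7
  north.gen = neg(7) = -7

Second demand — change propagation:
  build.gen: re-runs because graph.txt 8->9; new result 4.
  export.gen: re-runs because build.gen 3->4; new result 60.
  gamma.gen: re-runs because build.gen 3->4; new result 9.
  deps.gen: re-runs because gamma.gen 8->9; export.gen 59->60; new result 540.
  filter.gen: re-runs because deps.gen 472->540; new result 540.
  cache.gen: re-runs because filter.gen 472->540; new result 540.
  render.gen: re-runs because cache.gen 472->540; new result 4320.
  tokens.gen: re-runs because render.gen 3776->4320; new result 4320.
  bundle.gen: re-runs because tokens.gen 3776->4320; new result 7 (unchanged).
  north.gen: re-examined; everything it read last time is the same (bundle.gen unchanged) — cache -7 kept, no run.

The important point: bundle.gen recomputes to an identical value, and the output ends up unchanged.

north.gen now evaluates to -7.
Run set: build.gen, bundle.gen, cache.gen, deps.gen, export.gen, filter.gen, gamma.gen, render.gen, tokens.gen (9 run).
Changed values: build.gen, cache.gen, deps.gen, export.gen, filter.gen, gamma.gen, graph.txt, render.gen, tokens.gen.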